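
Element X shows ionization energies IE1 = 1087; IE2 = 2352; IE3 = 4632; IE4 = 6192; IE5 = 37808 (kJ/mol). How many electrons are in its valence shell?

4

Look for the largest jump between consecutive ionization energies: IE5/IE4 ≈ 6.1, far larger than any earlier ratio.
That jump marks the point where a core electron is being removed. So the atom has 4 valence electrons.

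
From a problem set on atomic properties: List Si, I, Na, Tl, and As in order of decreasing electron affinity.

I, Si, As, Na, Tl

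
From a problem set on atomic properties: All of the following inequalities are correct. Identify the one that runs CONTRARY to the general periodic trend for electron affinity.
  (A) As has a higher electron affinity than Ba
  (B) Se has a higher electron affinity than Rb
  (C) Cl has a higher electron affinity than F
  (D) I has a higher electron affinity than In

The general trend: electron affinity increases across a period and decreases down a group.
(A) As (period 4, group 15) vs Ba (period 6, group 2): the stated order agrees with the simple trend.
(B) Se (period 4, group 16) vs Rb (period 5, group 1): the stated order agrees with the simple trend.
(C) Cl (period 3, group 17) vs F (period 2, group 17): the stated order contradicts the simple trend.
(D) I (period 5, group 17) vs In (period 5, group 13): the stated order agrees with the simple trend.
The exception is (C): F's small 2p subshell makes the incoming electron feel strong e⁻–e⁻ repulsion, so Cl actually releases more energy on gaining an electron.

(C)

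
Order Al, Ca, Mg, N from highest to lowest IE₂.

IE_2 is the cost of taking one more electron from the +1 cation: Al⁺ still has 2 valence electrons; Ca⁺ still has 1 valence electron; Mg⁺ still has 1 valence electron; N⁺ still has 4 valence electrons.
All are still removing valence electrons, so compare the +1 ions as you would atoms: IE_2 generally rises across a period (higher Z_eff) and falls down a group (larger shell), subject to the usual subshell exceptions.
Valence configurations: Al⁺ [Ne]3s², Ca⁺ [Ar]4s¹, Mg⁺ [Ne]3s¹, N⁺ [He]2s²2p².
Tabulated IE_2 (kJ/mol): Al 1817, Ca 1145, Mg 1451, N 2856.
Putting it together, IE_2: Ca < Mg < Al < N.

N > Al > Mg > Ca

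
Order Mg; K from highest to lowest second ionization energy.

K > Mg

IE_2 is the cost of taking one more electron from the +1 cation: Mg⁺ still has 1 valence electron; K⁺ is the bare [Ar] core.
Pulling an electron out of a noble-gas core costs far more than removing a remaining valence electron, so K sits at the high end of IE_2.
Tabulated IE_2 (kJ/mol): Mg 1451, K 3052.
Hence IE_2: Mg < K.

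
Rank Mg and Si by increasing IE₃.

After 2 electrons have been removed, what remains? Mg²⁺ is the bare [Ne] core; Si²⁺ still has 2 valence electrons.
Breaking into a closed-shell core is much more expensive than removing a leftover valence electron — Mg has the largest IE_3 here.
The numbers (kJ/mol): Mg 7733, Si 3232.
Overall IE_3 order: Si < Mg.

Si, Mg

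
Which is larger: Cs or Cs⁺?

Forming Cs⁺ removes 1 electron from Cs. Fewer electrons for the same nuclear charge means less shielding and a higher Z_eff on the remaining electrons, and for main-group metals the entire outer shell is lost.
A cation is smaller than its parent atom: Cs⁺ < Cs.

Cs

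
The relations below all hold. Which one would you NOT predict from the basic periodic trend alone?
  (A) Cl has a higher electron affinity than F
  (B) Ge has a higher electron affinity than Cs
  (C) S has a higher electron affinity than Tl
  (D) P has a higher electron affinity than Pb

The general trend: electron affinity increases across a period and decreases down a group.
(A) Cl (period 3, group 17) vs F (period 2, group 17): the stated order contradicts the simple trend.
(B) Ge (period 4, group 14) vs Cs (period 6, group 1): the stated order agrees with the simple trend.
(C) S (period 3, group 16) vs Tl (period 6, group 13): the stated order agrees with the simple trend.
(D) P (period 3, group 15) vs Pb (period 6, group 14): the stated order agrees with the simple trend.
The exception is (A): F's small 2p subshell makes the incoming electron feel strong e⁻–e⁻ repulsion, so Cl actually releases more energy on gaining an electron.

(A)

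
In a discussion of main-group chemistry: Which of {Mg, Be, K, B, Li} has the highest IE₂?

Li

Consider each +1 ion: Mg⁺ still has 1 valence electron; Be⁺ still has 1 valence electron; K⁺ is the bare [Ar] core; B⁺ still has 2 valence electrons; Li⁺ is the bare [He] core.
Pulling an electron out of a noble-gas core costs far more than removing a remaining valence electron, so K and Li sit at the high end of IE_2.
Valence configurations: Mg⁺ [Ne]3s¹, Be⁺ [He]2s¹, B⁺ [He]2s².
The numbers (kJ/mol): Mg 1451, Be 1757, K 3052, B 2427, Li 7298.
So the second ionization energies run Mg < Be < B < K < Li.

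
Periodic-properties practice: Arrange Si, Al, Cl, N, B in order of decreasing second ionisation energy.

After 1 electron has been removed, what remains? Si⁺ still has 3 valence electrons; Al⁺ still has 2 valence electrons; Cl⁺ still has 6 valence electrons; N⁺ still has 4 valence electrons; B⁺ still has 2 valence electrons.
All are still removing valence electrons, so compare the +1 ions as you would atoms: IE_2 generally rises across a period (higher Z_eff) and falls down a group (larger shell), subject to the usual subshell exceptions.
Valence configurations: Si⁺ [Ne]3s²3p¹, Al⁺ [Ne]3s², Cl⁺ [Ne]3s²3p⁴, N⁺ [He]2s²2p², B⁺ [He]2s².
Si⁺ loses a lone 3p electron whereas Al⁺ must break into a filled 3s² pair, so IE_2(Al) > IE_2(Si) even though Si has the higher nuclear charge.
Tabulated IE_2 (kJ/mol): Si 1577, Al 1817, Cl 2298, N 2856, B 2427.
Overall IE_2 order: Si < Al < Cl < B < N.

N, B, Cl, Al, Si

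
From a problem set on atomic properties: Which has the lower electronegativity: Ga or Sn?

Ga

Smaller atoms with higher effective nuclear charge are more electronegative.
These sit on a diagonal, where the across-period and down-group effects partly cancel.
Sn > Ga: period and group pull opposite ways; the across-period shift dominates (1.96 vs 1.81).
For reference (Pauling): Ga 1.81, Sn 1.96.
So Ga has the lower electronegativity (Ga < Sn).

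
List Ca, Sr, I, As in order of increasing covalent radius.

Atomic radius shrinks across a period as nuclear charge pulls the same shell inward, and grows down a group as new shells are added.
Here both period and group differ, so the two effects have to be weighed against each other.
I > As: the two effects oppose for this pair; the down-group effect wins (133 vs 121 pm).
Ca > I: period and group pull opposite ways; the across-period shift dominates (171 vs 133 pm).
Sr > Ca: Sr sits below Ca in group 2, so the down-group effect alone puts Sr larger.
Approximate values (pm): Ca 171, As 121, Sr 185, I 133.
So from smallest to largest: As < I < Ca < Sr.

As, I, Ca, Sr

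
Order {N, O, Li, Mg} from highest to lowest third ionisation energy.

Li, Mg, O, N

The third ionization energy removes an electron from the +2 ion. For each element: N²⁺ still has 3 valence electrons; O²⁺ still has 4 valence electrons; Li²⁺ is already 1 electron into the core; Mg²⁺ is the bare [Ne] core.
Pulling an electron out of a noble-gas core costs far more than removing a remaining valence electron, so Mg and Li sit at the high end of IE_3.
Valence configurations: N²⁺ [He]2s²2p¹, O²⁺ [He]2s²2p².
Approximate IE_3 values (kJ/mol): N 4578, O 5300, Li 11815, Mg 7733.
So the third ionization energies run N < O < Mg < Li.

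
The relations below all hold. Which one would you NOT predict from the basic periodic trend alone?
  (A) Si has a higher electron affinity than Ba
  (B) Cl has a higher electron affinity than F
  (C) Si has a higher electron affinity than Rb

The general trend: electron affinity increases across a period and decreases down a group.
(A) Si (period 3, group 14) vs Ba (period 6, group 2): the stated order agrees with the simple trend.
(B) Cl (period 3, group 17) vs F (period 2, group 17): the stated order contradicts the simple trend.
(C) Si (period 3, group 14) vs Rb (period 5, group 1): the stated order agrees with the simple trend.
The exception is (B): F's small 2p subshell makes the incoming electron feel strong e⁻–e⁻ repulsion, so Cl actually releases more energy on gaining an electron.

(B)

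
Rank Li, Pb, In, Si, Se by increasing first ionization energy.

Li, In, Pb, Si, Se

Li is in period 2, group 1; Si is in period 3, group 14; Se is in period 4, group 16; In is in period 5, group 13; Pb is in period 6, group 14.
Removing the outermost electron gets harder across a period and easier down a group.
Here both period and group differ, so the two effects have to be weighed against each other.
In > Li: period and group pull opposite ways; the across-period shift dominates (558 vs 520 kJ/mol).
Pb > In: the two effects oppose for this pair; the across-period effect wins (716 vs 558 kJ/mol).
Si > Pb: they share group 14; the group trend gives Si the larger value.
Se > Si: the two effects oppose for this pair; the across-period effect wins (941 vs 786 kJ/mol).
Approximate values (kJ/mol): Li 520, Si 786, Se 941, In 558, Pb 716.
So from lowest to highest: Li < In < Pb < Si < Se.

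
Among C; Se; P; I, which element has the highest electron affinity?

Electron affinity generally becomes more exothermic across a period toward the halogens and less exothermic down a group.
A diagonal step moves right (one effect) and down (the opposite effect) at once.
C > P: the two effects oppose for this pair; the down-group effect wins (122 vs 72 kJ/mol).
Se > C: the two effects oppose for this pair; the across-period effect wins (195 vs 122 kJ/mol).
I > Se: period and group pull opposite ways; the across-period shift dominates (295 vs 195 kJ/mol).
Approximate values (kJ/mol): C 122, P 72, Se 195, I 295.
The highest electron affinity among these belongs to I.

I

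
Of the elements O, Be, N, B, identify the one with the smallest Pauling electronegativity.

Atoms toward the upper right of the periodic table pull bonding electrons most strongly.
All lie in period 2, so electronegativity increases left to right.
The smallest Pauling electronegativity among these belongs to Be.

Be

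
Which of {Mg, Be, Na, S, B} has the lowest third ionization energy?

S

IE_3 is the cost of taking one more electron from the +2 cation: Mg²⁺ is the bare [Ne] core; Be²⁺ is the bare [He] core; Na²⁺ is already 1 electron into the core; S²⁺ still has 4 valence electrons; B²⁺ still has 1 valence electron.
Core electrons are held far more tightly than valence electrons, so Na, Mg and Be top the IE_3 order.
Valence configurations: S²⁺ [Ne]3s²3p², B²⁺ [He]2s¹.
Approximate IE_3 values (kJ/mol): Mg 7733, Be 14849, Na 6910, S 3357, B 3660.
Putting it together, IE_3: S < B < Na < Mg < Be.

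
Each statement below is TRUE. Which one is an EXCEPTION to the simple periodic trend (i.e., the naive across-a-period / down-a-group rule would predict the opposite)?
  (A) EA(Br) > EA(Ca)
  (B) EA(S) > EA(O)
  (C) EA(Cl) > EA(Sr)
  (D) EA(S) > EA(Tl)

The general trend: electron affinity increases across a period and decreases down a group.
(A) Br (period 4, group 17) vs Ca (period 4, group 2): the stated order agrees with the simple trend.
(B) S (period 3, group 16) vs O (period 2, group 16): the stated order contradicts the simple trend.
(C) Cl (period 3, group 17) vs Sr (period 5, group 2): the stated order agrees with the simple trend.
(D) S (period 3, group 16) vs Tl (period 6, group 13): the stated order agrees with the simple trend.
The exception is (B): the compact 2p subshell of O repels the added electron more than S's larger 3p does.

(B)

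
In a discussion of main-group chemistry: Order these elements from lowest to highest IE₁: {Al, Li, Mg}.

Across a period the outer electron is held more tightly (higher IE₁); down a group it sits in a higher shell, more shielded, and comes off more easily.
Neither a single period nor a single group — weigh both effects.
Al > Li: period and group pull opposite ways; the across-period shift dominates (578 vs 520 kJ/mol).
Mg > Al: this pair runs against the simple trend — see the exception note.
Note the exception: Mg has a higher first ionization energy than Al, contrary to the simple trend — Al's single 3p electron is easier to remove than one from Mg's filled 3s².
Tabulated first ionization energy (kJ/mol): Li 520, Mg 738, Al 578.
So from lowest to highest: Li < Al < Mg.

Li < Al < Mg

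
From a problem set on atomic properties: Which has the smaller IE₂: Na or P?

P

IE_2 is the cost of taking one more electron from the +1 cation: Na⁺ is the bare [Ne] core; P⁺ still has 4 valence electrons.
Breaking into a closed-shell core is much more expensive than removing a leftover valence electron — Na has the largest IE_2 here.
Tabulated IE_2 (kJ/mol): Na 4562, P 1907.
Overall IE_2 order: P < Na.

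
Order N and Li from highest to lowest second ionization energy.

IE_2 is the cost of taking one more electron from the +1 cation: N⁺ still has 4 valence electrons; Li⁺ is the bare [He] core.
Breaking into a closed-shell core is much more expensive than removing a leftover valence electron — Li has the largest IE_2 here.
Tabulated IE_2 (kJ/mol): N 2856, Li 7298.
Hence IE_2: N < Li.

Li > N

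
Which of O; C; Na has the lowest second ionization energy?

The second ionization energy removes an electron from the +1 ion. For each element: O⁺ still has 5 valence electrons; C⁺ still has 3 valence electrons; Na⁺ is the bare [Ne] core.
Pulling an electron out of a noble-gas core costs far more than removing a remaining valence electron, so Na sits at the high end of IE_2.
Valence configurations: O⁺ [He]2s²2p³, C⁺ [He]2s²2p¹.
The numbers (kJ/mol): O 3388, C 2353, Na 4562.
So the second ionization energies run C < O < Na.

C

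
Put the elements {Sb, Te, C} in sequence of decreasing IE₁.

C is in period 2, group 14; Sb is in period 5, group 15; Te is in period 5, group 16.
IE₁ increases left→right with effective nuclear charge and decreases top→bottom as the valence shell moves farther out.
Here both period and group differ, so the two effects have to be weighed against each other.
Te > Sb: Te lies to the right of Sb in period 5, so the across-period effect alone puts Te higher.
C > Te: period and group pull opposite ways; the down-group shift dominates (1086 vs 869 kJ/mol).
Tabulated first ionization energy (kJ/mol): C 1086, Sb 831, Te 869.
So from highest to lowest: C > Te > Sb.

C, Te, Sb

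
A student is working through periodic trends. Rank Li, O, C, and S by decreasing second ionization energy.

After 1 electron has been removed, what remains? Li⁺ is the bare [He] core; O⁺ still has 5 valence electrons; C⁺ still has 3 valence electrons; S⁺ still has 5 valence electrons.
Pulling an electron out of a noble-gas core costs far more than removing a remaining valence electron, so Li sits at the high end of IE_2.
Valence configurations: O⁺ [He]2s²2p³, C⁺ [He]2s²2p¹, S⁺ [Ne]3s²3p³.
Approximate IE_2 values (kJ/mol): Li 7298, O 3388, C 2353, S 2252.
So the second ionization energies run S < C < O < Li.

Li > O > C > S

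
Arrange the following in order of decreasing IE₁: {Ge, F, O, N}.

F, N, O, Ge

N is in period 2, group 15; O is in period 2, group 16; F is in period 2, group 17; Ge is in period 4, group 14.
First ionization energy rises across a period (greater Z_eff holds electrons more tightly) and falls down a group (valence electrons are farther from the nucleus).
These span different periods and groups, so the two trends combine.
O > Ge: both effects reinforce here, so O is clearly the higher of the two.
N > O: this pair runs against the simple trend — see the exception note.
F > N: both are in period 2; the period trend gives F the larger value.
Note the exception: N has a higher first ionization energy than O, contrary to the simple trend — pairing an electron in O's 2p⁴ costs repulsion energy, so O ionizes more easily than half-filled N (2p³).
For reference (kJ/mol): N 1402, O 1314, F 1681, Ge 762.
So from highest to lowest: F > N > O > Ge.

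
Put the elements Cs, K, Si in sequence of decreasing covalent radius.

Cs, K, Si

Radius decreases left→right (rising Z_eff, same n) and increases top→bottom (higher n).
These span different periods and groups, so the two trends combine.
K > Si: both effects reinforce here, so K is clearly the larger of the two.
Cs > K: Cs sits below K in group 1, so the down-group effect alone puts Cs larger.
Approximate values (pm): Si 116, K 196, Cs 232.
So from largest to smallest: Cs > K > Si.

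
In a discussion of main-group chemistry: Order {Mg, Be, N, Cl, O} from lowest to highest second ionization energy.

After 1 electron has been removed, what remains? Mg⁺ still has 1 valence electron; Be⁺ still has 1 valence electron; N⁺ still has 4 valence electrons; Cl⁺ still has 6 valence electrons; O⁺ still has 5 valence electrons.
All are still removing valence electrons, so compare the +1 ions as you would atoms: IE_2 generally rises across a period (higher Z_eff) and falls down a group (larger shell), subject to the usual subshell exceptions.
Valence configurations: Mg⁺ [Ne]3s¹, Be⁺ [He]2s¹, N⁺ [He]2s²2p², Cl⁺ [Ne]3s²3p⁴, O⁺ [He]2s²2p³.
Approximate IE_2 values (kJ/mol): Mg 1451, Be 1757, N 2856, Cl 2298, O 3388.
Overall IE_2 order: Mg < Be < Cl < N < O.

Mg < Be < Cl < N < O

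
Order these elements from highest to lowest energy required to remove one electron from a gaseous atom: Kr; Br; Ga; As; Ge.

Kr > Br > As > Ge > Ga

Ga is in period 4, group 13; Ge is in period 4, group 14; As is in period 4, group 15; Br is in period 4, group 17; Kr is in period 4, group 18.
Across a period the outer electron is held more tightly (higher IE₁); down a group it sits in a higher shell, more shielded, and comes off more easily.
All lie in period 4, so first ionization energy increases left to right.
So from highest to lowest: Kr > Br > As > Ge > Ga.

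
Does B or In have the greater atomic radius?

In

B is in period 2, group 13; In is in period 5, group 13.
Across a period the added protons contract the valence shell; down a group each new principal shell makes the atom larger.
All are in group 13, so atomic radius increases down the group.
So In has the greater atomic radius (In > B).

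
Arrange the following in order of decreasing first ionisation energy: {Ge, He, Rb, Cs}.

Removing the outermost electron gets harder across a period and easier down a group.
These span different periods and groups, so the two trends combine.
Rb > Cs: Rb sits above Cs in group 1, so the down-group effect alone puts Rb higher.
Ge > Rb: both effects reinforce here, so Ge is clearly the higher of the two.
He > Ge: relative to Ge, both the across-period and down-group shifts push He's first ionization energy up.
For reference (kJ/mol): He 2372, Ge 762, Rb 403, Cs 376.
So from highest to lowest: He > Ge > Rb > Cs.

He, Ge, Rb, Cs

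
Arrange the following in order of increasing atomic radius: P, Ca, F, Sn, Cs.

F < P < Sn < Ca < Cs

F is in period 2, group 17; P is in period 3, group 15; Ca is in period 4, group 2; Sn is in period 5, group 14; Cs is in period 6, group 1.
Radius decreases left→right (rising Z_eff, same n) and increases top→bottom (higher n).
These span different periods and groups, so the two trends combine.
P > F: relative to F, both the across-period and down-group shifts push P's atomic radius up.
Sn > P: relative to P, both the across-period and down-group shifts push Sn's atomic radius up.
Ca > Sn: the two effects oppose for this pair; the across-period effect wins (171 vs 140 pm).
Cs > Ca: relative to Ca, both the across-period and down-group shifts push Cs's atomic radius up.
Tabulated atomic radius (pm): F 64, P 111, Ca 171, Sn 140, Cs 232.
So from smallest to largest: F < P < Sn < Ca < Cs.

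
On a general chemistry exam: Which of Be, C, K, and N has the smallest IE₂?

Be

The second ionization energy removes an electron from the +1 ion. For each element: Be⁺ still has 1 valence electron; C⁺ still has 3 valence electrons; K⁺ is the bare [Ar] core; N⁺ still has 4 valence electrons.
Breaking into a closed-shell core is much more expensive than removing a leftover valence electron — K has the largest IE_2 here.
Valence configurations: Be⁺ [He]2s¹, C⁺ [He]2s²2p¹, N⁺ [He]2s²2p².
Approximate IE_2 values (kJ/mol): Be 1757, C 2353, K 3052, N 2856.
Putting it together, IE_2: Be < C < N < K.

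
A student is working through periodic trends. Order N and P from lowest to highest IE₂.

P < N

The second ionization energy removes an electron from the +1 ion. For each element: N⁺ still has 4 valence electrons; P⁺ still has 4 valence electrons.
All are still removing valence electrons, so compare the +1 ions as you would atoms: IE_2 generally rises across a period (higher Z_eff) and falls down a group (larger shell), subject to the usual subshell exceptions.
Valence configurations: N⁺ [He]2s²2p², P⁺ [Ne]3s²3p².
The numbers (kJ/mol): N 2856, P 1907.
Overall IE_2 order: P < N.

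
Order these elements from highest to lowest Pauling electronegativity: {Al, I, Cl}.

Cl > I > Al

Al is in period 3, group 13; Cl is in period 3, group 17; I is in period 5, group 17.
EN rises left→right (higher Z_eff, smaller atoms) and falls top→bottom (larger, more shielded atoms).
Neither a single period nor a single group — weigh both effects.
I > Al: the two effects oppose for this pair; the across-period effect wins (2.66 vs 1.61).
Cl > I: they share group 17; the group trend gives Cl the larger value.
Tabulated electronegativity (Pauling): Al 1.61, Cl 3.16, I 2.66.
So from highest to lowest: Cl > I > Al.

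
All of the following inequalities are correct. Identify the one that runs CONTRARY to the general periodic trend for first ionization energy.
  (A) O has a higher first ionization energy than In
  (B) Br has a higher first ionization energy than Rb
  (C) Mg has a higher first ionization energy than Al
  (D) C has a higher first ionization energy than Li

The general trend: first ionization energy increases across a period and decreases down a group.
(A) O (period 2, group 16) vs In (period 5, group 13): the stated order agrees with the simple trend.
(B) Br (period 4, group 17) vs Rb (period 5, group 1): the stated order agrees with the simple trend.
(C) Mg (period 3, group 2) vs Al (period 3, group 13): the stated order contradicts the simple trend.
(D) C (period 2, group 14) vs Li (period 2, group 1): the stated order agrees with the simple trend.
The exception is (C): Al's single 3p electron is easier to remove than one from Mg's filled 3s².

(C)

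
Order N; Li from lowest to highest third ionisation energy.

N < Li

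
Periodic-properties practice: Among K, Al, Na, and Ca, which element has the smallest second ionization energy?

Ca

Consider each +1 ion: K⁺ is the bare [Ar] core; Al⁺ still has 2 valence electrons; Na⁺ is the bare [Ne] core; Ca⁺ still has 1 valence electron.
Pulling an electron out of a noble-gas core costs far more than removing a remaining valence electron, so K and Na sit at the high end of IE_2.
Valence configurations: Al⁺ [Ne]3s², Ca⁺ [Ar]4s¹.
Tabulated IE_2 (kJ/mol): K 3052, Al 1817, Na 4562, Ca 1145.
So the second ionization energies run Ca < Al < K < Na.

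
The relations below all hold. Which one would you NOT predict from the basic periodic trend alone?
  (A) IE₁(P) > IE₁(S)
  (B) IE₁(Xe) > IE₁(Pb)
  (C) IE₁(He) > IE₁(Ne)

The general trend: first ionization energy increases across a period and decreases down a group.
(A) P (period 3, group 15) vs S (period 3, group 16): the stated order contradicts the simple trend.
(B) Xe (period 5, group 18) vs Pb (period 6, group 14): the stated order agrees with the simple trend.
(C) He (period 1, group 18) vs Ne (period 2, group 18): the stated order agrees with the simple trend.
The exception is (A): S (3p⁴) ionizes more easily than half-filled P (3p³) because the paired 3p electron in S is pushed out by e⁻–e⁻ repulsion.

(A)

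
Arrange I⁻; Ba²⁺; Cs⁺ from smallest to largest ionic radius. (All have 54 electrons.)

Ba²⁺ < Cs⁺ < I⁻

All of these have 54 electrons, so size is governed by nuclear charge alone: the more protons, the stronger the pull on the same electron cloud, and the smaller the ion.
Nuclear charges: Ba²⁺ (Z=56), Cs⁺ (Z=55), I⁻ (Z=53).
Smallest to largest: Ba²⁺ < Cs⁺ < I⁻.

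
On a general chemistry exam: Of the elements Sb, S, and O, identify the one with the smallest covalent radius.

O

O is in period 2, group 16; S is in period 3, group 16; Sb is in period 5, group 15.
Radius decreases left→right (rising Z_eff, same n) and increases top→bottom (higher n).
These span different periods and groups, so the two trends combine.
S > O: they share group 16; the group trend gives S the larger value.
Sb > S: both effects reinforce here, so Sb is clearly the larger of the two.
Approximate values (pm): O 63, S 103, Sb 140.
The smallest covalent radius among these belongs to O.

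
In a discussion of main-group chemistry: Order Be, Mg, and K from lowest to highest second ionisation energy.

The second ionization energy removes an electron from the +1 ion. For each element: Be⁺ still has 1 valence electron; Mg⁺ still has 1 valence electron; K⁺ is the bare [Ar] core.
Pulling an electron out of a noble-gas core costs far more than removing a remaining valence electron, so K sits at the high end of IE_2.
Valence configurations: Be⁺ [He]2s¹, Mg⁺ [Ne]3s¹.
The numbers (kJ/mol): Be 1757, Mg 1451, K 3052.
Putting it together, IE_2: Mg < Be < K.

Mg < Be < K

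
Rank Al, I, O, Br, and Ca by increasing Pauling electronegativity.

Ca, Al, I, Br, O

Smaller atoms with higher effective nuclear charge are more electronegative.
Neither a single period nor a single group — weigh both effects.
Al > Ca: relative to Ca, both the across-period and down-group shifts push Al's electronegativity up.
I > Al: period and group pull opposite ways; the across-period shift dominates (2.66 vs 1.61).
Br > I: they share group 17; the group trend gives Br the larger value.
O > Br: the two effects oppose for this pair; the down-group effect wins (3.44 vs 2.96).
Approximate values (Pauling): O 3.44, Al 1.61, Ca 1.00, Br 2.96, I 2.66.
So from lowest to highest: Ca < Al < I < Br < O.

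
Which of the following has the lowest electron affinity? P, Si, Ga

Ga

Si is in period 3, group 14; P is in period 3, group 15; Ga is in period 4, group 13.
Adding an electron releases more energy for atoms nearer the top right (short of the noble gases).
Neither a single period nor a single group — weigh both effects.
P > Ga: both effects reinforce here, so P is clearly the higher of the two.
Si > P: this pair runs against the simple trend — see the exception note.
Note the exception: Si has a higher electron affinity than P, contrary to the simple trend — adding an electron to P's half-filled 3p³ is unfavourable, so Si (3p²) has the more exothermic EA.
Tabulated electron affinity (kJ/mol): Si 134, P 72, Ga 29.
The lowest electron affinity among these belongs to Ga.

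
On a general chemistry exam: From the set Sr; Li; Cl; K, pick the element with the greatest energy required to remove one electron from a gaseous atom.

Cl

IE₁ increases left→right with effective nuclear charge and decreases top→bottom as the valence shell moves farther out.
Neither a single period nor a single group — weigh both effects.
Li > K: Li sits above K in group 1, so the down-group effect alone puts Li higher.
Sr > Li: period and group pull opposite ways; the across-period shift dominates (550 vs 520 kJ/mol).
Cl > Sr: both effects reinforce here, so Cl is clearly the higher of the two.
Approximate values (kJ/mol): Li 520, Cl 1251, K 419, Sr 550.
The greatest energy required to remove one electron from a gaseous atom among these belongs to Cl.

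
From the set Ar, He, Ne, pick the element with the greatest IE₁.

He

He is in period 1, group 18; Ne is in period 2, group 18; Ar is in period 3, group 18.
Removing the outermost electron gets harder across a period and easier down a group.
All are in group 18, so first ionization energy increases up the group.
The greatest IE₁ among these belongs to He.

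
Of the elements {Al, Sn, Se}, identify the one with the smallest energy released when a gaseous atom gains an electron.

Al is in period 3, group 13; Se is in period 4, group 16; Sn is in period 5, group 14.
Adding an electron releases more energy for atoms nearer the top right (short of the noble gases).
Neither a single period nor a single group — weigh both effects.
Sn > Al: the two effects oppose for this pair; the across-period effect wins (107 vs 42 kJ/mol).
Se > Sn: both effects reinforce here, so Se is clearly the higher of the two.
For reference (kJ/mol): Al 42, Se 195, Sn 107.
The smallest energy released when a gaseous atom gains an electron among these belongs to Al.

Al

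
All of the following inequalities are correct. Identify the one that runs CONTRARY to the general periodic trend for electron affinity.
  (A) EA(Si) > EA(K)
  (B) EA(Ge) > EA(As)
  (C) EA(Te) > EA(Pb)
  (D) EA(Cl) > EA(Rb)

(B)

The general trend: electron affinity increases across a period and decreases down a group.
(A) Si (period 3, group 14) vs K (period 4, group 1): the stated order agrees with the simple trend.
(B) Ge (period 4, group 14) vs As (period 4, group 15): the stated order contradicts the simple trend.
(C) Te (period 5, group 16) vs Pb (period 6, group 14): the stated order agrees with the simple trend.
(D) Cl (period 3, group 17) vs Rb (period 5, group 1): the stated order agrees with the simple trend.
The exception is (B): adding an electron to As's half-filled 4p³ is unfavourable, so Ge (4p²) has the more exothermic EA.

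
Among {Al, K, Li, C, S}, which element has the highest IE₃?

After 2 electrons have been removed, what remains? Al²⁺ still has 1 valence electron; K²⁺ is already 1 electron into the core; Li²⁺ is already 1 electron into the core; C²⁺ still has 2 valence electrons; S²⁺ still has 4 valence electrons.
Usually core removal costs more than valence removal, but here the competition is close: a tightly held n=2 valence electron can cost more to remove than an n=3 core electron, so the actual values have to decide it.
Valence configurations: Al²⁺ [Ne]3s¹, C²⁺ [He]2s², S²⁺ [Ne]3s²3p².
Approximate IE_3 values (kJ/mol): Al 2745, K 4420, Li 11815, C 4620, S 3357.
Putting it together, IE_3: Al < S < K < C < Li.

Li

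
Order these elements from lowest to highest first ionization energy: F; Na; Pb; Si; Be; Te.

Na < Pb < Si < Te < Be < F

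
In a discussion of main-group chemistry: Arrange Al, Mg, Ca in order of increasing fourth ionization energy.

Ca < Mg < Al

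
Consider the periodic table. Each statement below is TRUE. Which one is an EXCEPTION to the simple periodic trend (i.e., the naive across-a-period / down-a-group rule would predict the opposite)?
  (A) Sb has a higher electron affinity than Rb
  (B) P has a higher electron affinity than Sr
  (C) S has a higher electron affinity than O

(C)

The general trend: electron affinity increases across a period and decreases down a group.
(A) Sb (period 5, group 15) vs Rb (period 5, group 1): the stated order agrees with the simple trend.
(B) P (period 3, group 15) vs Sr (period 5, group 2): the stated order agrees with the simple trend.
(C) S (period 3, group 16) vs O (period 2, group 16): the stated order contradicts the simple trend.
The exception is (C): the compact 2p subshell of O repels the added electron more than S's larger 3p does.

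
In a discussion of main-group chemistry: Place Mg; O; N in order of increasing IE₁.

N is in period 2, group 15; O is in period 2, group 16; Mg is in period 3, group 2.
First ionization energy rises across a period (greater Z_eff holds electrons more tightly) and falls down a group (valence electrons are farther from the nucleus).
These span different periods and groups, so the two trends combine.
O > Mg: both effects reinforce here, so O is clearly the higher of the two.
N > O: this pair runs against the simple trend — see the exception note.
Note the exception: N has a higher first ionization energy than O, contrary to the simple trend — pairing an electron in O's 2p⁴ costs repulsion energy, so O ionizes more easily than half-filled N (2p³).
Approximate values (kJ/mol): N 1402, O 1314, Mg 738.
So from lowest to highest: Mg < O < N.

Mg < O < N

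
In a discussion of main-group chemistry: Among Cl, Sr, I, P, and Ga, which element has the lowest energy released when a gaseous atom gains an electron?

Sr

P is in period 3, group 15; Cl is in period 3, group 17; Ga is in period 4, group 13; Sr is in period 5, group 2; I is in period 5, group 17.
Atoms with high Z_eff and room in the valence shell (especially the halogens) have the most exothermic electron affinities.
Here both period and group differ, so the two effects have to be weighed against each other.
Ga > Sr: both effects reinforce here, so Ga is clearly the higher of the two.
P > Ga: both effects reinforce here, so P is clearly the higher of the two.
I > P: period and group pull opposite ways; the across-period shift dominates (295 vs 72 kJ/mol).
Cl > I: Cl sits above I in group 17, so the down-group effect alone puts Cl higher.
Tabulated electron affinity (kJ/mol): P 72, Cl 349, Ga 29, Sr 5, I 295.
The lowest energy released when a gaseous atom gains an electron among these belongs to Sr.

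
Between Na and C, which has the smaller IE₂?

C

After 1 electron has been removed, what remains? Na⁺ is the bare [Ne] core; C⁺ still has 3 valence electrons.
Pulling an electron out of a noble-gas core costs far more than removing a remaining valence electron, so Na sits at the high end of IE_2.
Approximate IE_2 values (kJ/mol): Na 4562, C 2353.
Hence IE_2: C < Na.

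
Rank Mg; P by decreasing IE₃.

Mg > P

IE_3 is the cost of taking one more electron from the +2 cation: Mg²⁺ is the bare [Ne] core; P²⁺ still has 3 valence electrons.
Core electrons are held far more tightly than valence electrons, so Mg tops the IE_3 order.
Approximate IE_3 values (kJ/mol): Mg 7733, P 2914.
Hence IE_3: P < Mg.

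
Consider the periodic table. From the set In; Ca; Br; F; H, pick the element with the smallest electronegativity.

H is in period 1, group 1; F is in period 2, group 17; Ca is in period 4, group 2; Br is in period 4, group 17; In is in period 5, group 13.
Atoms toward the upper right of the periodic table pull bonding electrons most strongly.
These span different periods and groups, so the two trends combine.
In > Ca: period and group pull opposite ways; the across-period shift dominates (1.78 vs 1.00).
H > In: the two effects oppose for this pair; the down-group effect wins (2.20 vs 1.78).
Br > H: the two effects oppose for this pair; the across-period effect wins (2.96 vs 2.20).
F > Br: F sits above Br in group 17, so the down-group effect alone puts F higher.
Tabulated electronegativity (Pauling): H 2.20, F 3.98, Ca 1.00, Br 2.96, In 1.78.
The smallest electronegativity among these belongs to Ca.

Ca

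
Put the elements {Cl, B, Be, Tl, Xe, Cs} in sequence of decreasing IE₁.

Be is in period 2, group 2; B is in period 2, group 13; Cl is in period 3, group 17; Xe is in period 5, group 18; Cs is in period 6, group 1; Tl is in period 6, group 13.
Removing the outermost electron gets harder across a period and easier down a group.
Neither a single period nor a single group — weigh both effects.
Tl > Cs: Tl lies to the right of Cs in period 6, so the across-period effect alone puts Tl higher.
B > Tl: they share group 13; the group trend gives B the larger value.
Be > B: this pair runs against the simple trend — see the exception note.
Xe > Be: the two effects oppose for this pair; the across-period effect wins (1170 vs 900 kJ/mol).
Cl > Xe: the two effects oppose for this pair; the down-group effect wins (1251 vs 1170 kJ/mol).
Note the exception: Be has a higher first ionization energy than B, contrary to the simple trend — removing B's lone 2p electron is easier than breaking Be's filled 2s².
Tabulated first ionization energy (kJ/mol): Be 900, B 801, Cl 1251, Xe 1170, Cs 376, Tl 589.
So from highest to lowest: Cl > Xe > Be > B > Tl > Cs.

Cl > Xe > Be > B > Tl > Cs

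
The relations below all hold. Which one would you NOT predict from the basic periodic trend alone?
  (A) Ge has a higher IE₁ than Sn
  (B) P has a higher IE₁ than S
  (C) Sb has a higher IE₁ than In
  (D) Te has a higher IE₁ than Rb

The general trend: IE₁ increases across a period and decreases down a group.
(A) Ge (period 4, group 14) vs Sn (period 5, group 14): the stated order agrees with the simple trend.
(B) P (period 3, group 15) vs S (period 3, group 16): the stated order contradicts the simple trend.
(C) Sb (period 5, group 15) vs In (period 5, group 13): the stated order agrees with the simple trend.
(D) Te (period 5, group 16) vs Rb (period 5, group 1): the stated order agrees with the simple trend.
The exception is (B): S (3p⁴) ionizes more easily than half-filled P (3p³) because the paired 3p electron in S is pushed out by e⁻–e⁻ repulsion.

(B)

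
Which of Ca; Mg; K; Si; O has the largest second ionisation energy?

O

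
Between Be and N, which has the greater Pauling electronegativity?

Be is in period 2, group 2; N is in period 2, group 15.
Smaller atoms with higher effective nuclear charge are more electronegative.
All lie in period 2, so electronegativity increases left to right.
So N has the greater Pauling electronegativity (N > Be).

N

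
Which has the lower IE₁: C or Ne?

Removing the outermost electron gets harder across a period and easier down a group.
All lie in period 2, so first ionization energy increases left to right.
So C has the lower IE₁ (C < Ne).

C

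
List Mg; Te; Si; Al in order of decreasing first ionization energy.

Mg is in period 3, group 2; Al is in period 3, group 13; Si is in period 3, group 14; Te is in period 5, group 16.
IE₁ increases left→right with effective nuclear charge and decreases top→bottom as the valence shell moves farther out.
Here both period and group differ, so the two effects have to be weighed against each other.
Mg > Al: this pair runs against the simple trend — see the exception note.
Si > Mg: both are in period 3; the period trend gives Si the larger value.
Te > Si: period and group pull opposite ways; the across-period shift dominates (869 vs 786 kJ/mol).
Note the exception: Mg has a higher first ionization energy than Al, contrary to the simple trend — Al's single 3p electron is easier to remove than one from Mg's filled 3s².
For reference (kJ/mol): Mg 738, Al 578, Si 786, Te 869.
So from highest to lowest: Te > Si > Mg > Al.

Te > Si > Mg > Al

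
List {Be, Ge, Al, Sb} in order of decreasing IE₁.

Be > Sb > Ge > Al

Be is in period 2, group 2; Al is in period 3, group 13; Ge is in period 4, group 14; Sb is in period 5, group 15.
First ionization energy rises across a period (greater Z_eff holds electrons more tightly) and falls down a group (valence electrons are farther from the nucleus).
These sit on a diagonal, where the across-period and down-group effects partly cancel.
Ge > Al: period and group pull opposite ways; the across-period shift dominates (762 vs 578 kJ/mol).
Sb > Ge: the two effects oppose for this pair; the across-period effect wins (831 vs 762 kJ/mol).
Be > Sb: the two effects oppose for this pair; the down-group effect wins (900 vs 831 kJ/mol).
Approximate values (kJ/mol): Be 900, Al 578, Ge 762, Sb 831.
So from highest to lowest: Be > Sb > Ge > Al.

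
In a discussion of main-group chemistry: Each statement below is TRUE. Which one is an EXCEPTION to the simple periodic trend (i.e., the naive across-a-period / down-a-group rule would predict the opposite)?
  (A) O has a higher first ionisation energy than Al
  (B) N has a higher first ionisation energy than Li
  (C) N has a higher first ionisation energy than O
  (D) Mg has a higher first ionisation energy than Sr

(C)

The general trend: first ionisation energy increases across a period and decreases down a group.
(A) O (period 2, group 16) vs Al (period 3, group 13): the stated order agrees with the simple trend.
(B) N (period 2, group 15) vs Li (period 2, group 1): the stated order agrees with the simple trend.
(C) N (period 2, group 15) vs O (period 2, group 16): the stated order contradicts the simple trend.
(D) Mg (period 3, group 2) vs Sr (period 5, group 2): the stated order agrees with the simple trend.
The exception is (C): pairing an electron in O's 2p⁴ costs repulsion energy, so O ionizes more easily than half-filled N (2p³).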